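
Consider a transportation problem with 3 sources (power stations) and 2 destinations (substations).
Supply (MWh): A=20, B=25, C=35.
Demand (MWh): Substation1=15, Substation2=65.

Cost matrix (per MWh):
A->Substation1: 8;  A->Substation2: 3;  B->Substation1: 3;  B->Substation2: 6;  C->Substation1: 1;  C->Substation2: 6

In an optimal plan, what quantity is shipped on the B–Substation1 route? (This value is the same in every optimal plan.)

Solving gives:
  A to Substation2: 20 MWh
  B to Substation2: 25 MWh
  C to Substation1: 15 MWh
  C to Substation2: 20 MWh
Total cost = 345.
The route B→Substation1 is not used.

0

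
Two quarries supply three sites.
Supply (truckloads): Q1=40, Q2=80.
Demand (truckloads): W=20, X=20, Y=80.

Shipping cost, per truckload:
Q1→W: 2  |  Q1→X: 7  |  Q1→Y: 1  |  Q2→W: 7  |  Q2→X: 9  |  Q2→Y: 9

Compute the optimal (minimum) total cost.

720

Optimal allocation:
  Q1->Y: 40 × 1 = 40
  Q2->W: 20 × 7 = 140
  Q2->X: 20 × 9 = 180
  Q2->Y: 40 × 9 = 360
Total = 40 + 140 + 180 + 360 = 720.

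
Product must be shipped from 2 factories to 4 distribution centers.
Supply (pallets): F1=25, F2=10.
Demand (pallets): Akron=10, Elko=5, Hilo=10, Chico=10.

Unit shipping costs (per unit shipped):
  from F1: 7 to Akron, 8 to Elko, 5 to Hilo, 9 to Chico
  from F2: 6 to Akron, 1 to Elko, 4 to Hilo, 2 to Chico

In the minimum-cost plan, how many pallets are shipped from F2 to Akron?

0

The minimum-cost plan:
  F1->Akron: 10 pallets
  F1->Elko: 5 pallets
  F1->Hilo: 10 pallets
  F2->Chico: 10 pallets
Total cost = 180.
The route F2→Akron is not used.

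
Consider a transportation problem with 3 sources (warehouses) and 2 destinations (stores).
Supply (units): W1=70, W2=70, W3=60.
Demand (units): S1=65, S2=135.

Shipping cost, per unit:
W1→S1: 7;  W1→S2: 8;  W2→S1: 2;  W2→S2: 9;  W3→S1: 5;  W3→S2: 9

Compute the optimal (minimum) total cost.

1275

A cheapest plan:
  W1->S2: 70 × 8 = 560
  W2->S1: 65 × 2 = 130
  W2->S2: 5 × 9 = 45
  W3->S2: 60 × 9 = 540
Total = 560 + 130 + 45 + 540 = 1275.
(Supply check: W1 ships 70; W2 ships 70; W3 ships 60.)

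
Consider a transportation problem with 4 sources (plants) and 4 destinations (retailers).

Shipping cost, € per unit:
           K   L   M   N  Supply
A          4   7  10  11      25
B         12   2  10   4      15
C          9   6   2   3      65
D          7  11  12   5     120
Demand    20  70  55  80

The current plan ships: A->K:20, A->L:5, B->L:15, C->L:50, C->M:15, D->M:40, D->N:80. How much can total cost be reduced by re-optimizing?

220

Current plan cost = 20·4 + 5·7 + 15·2 + 50·6 + 15·2 + 40·12 + 80·5 = €1355.
Optimal plan:
  A to L: 25 × €7 = €175
  B to L: 15 × €2 = €30
  C to L: 10 × €6 = €60
  C to M: 55 × €2 = €110
  D to K: 20 × €7 = €140
  D to L: 20 × €11 = €220
  D to N: 80 × €5 = €400
Optimal cost = €1135.
Saving = 1355 − 1135 = €220.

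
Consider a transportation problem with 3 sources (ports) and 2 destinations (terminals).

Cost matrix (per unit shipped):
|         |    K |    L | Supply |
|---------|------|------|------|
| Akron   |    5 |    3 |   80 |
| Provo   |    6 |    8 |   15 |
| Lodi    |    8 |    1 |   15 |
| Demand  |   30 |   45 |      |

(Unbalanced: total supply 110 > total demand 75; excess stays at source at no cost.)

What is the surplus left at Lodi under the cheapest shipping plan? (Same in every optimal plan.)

Minimum-cost shipments:
  Akron→K: 30 × 5 = 150
  Akron→L: 30 × 3 = 90
  Lodi→L: 15 × 1 = 15
Total cost = 255.
Lodi ships 15 of its 15, leaving 0.

0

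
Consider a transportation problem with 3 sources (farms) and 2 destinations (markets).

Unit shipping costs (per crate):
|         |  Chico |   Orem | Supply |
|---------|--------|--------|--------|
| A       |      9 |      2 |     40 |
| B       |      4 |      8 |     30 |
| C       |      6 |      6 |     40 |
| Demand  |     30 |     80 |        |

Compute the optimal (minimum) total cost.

An optimal shipping plan:
  A to Orem: 40 crates
  B to Chico: 30 crates
  C to Orem: 40 crates
Total cost = 440.

440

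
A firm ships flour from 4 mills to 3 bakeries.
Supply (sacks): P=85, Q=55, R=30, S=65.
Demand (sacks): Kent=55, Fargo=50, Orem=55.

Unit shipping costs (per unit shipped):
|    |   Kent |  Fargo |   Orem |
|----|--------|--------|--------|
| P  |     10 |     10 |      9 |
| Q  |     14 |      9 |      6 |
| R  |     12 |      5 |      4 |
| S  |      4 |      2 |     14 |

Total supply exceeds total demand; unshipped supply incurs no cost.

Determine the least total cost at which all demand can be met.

Optimal allocation:
  P–Kent: 10 × 10 = 100
  Q–Orem: 55 × 6 = 330
  R–Fargo: 30 × 5 = 150
  S–Kent: 45 × 4 = 180
  S–Fargo: 20 × 2 = 40
Total = 100 + 330 + 150 + 180 + 40 = 800.

800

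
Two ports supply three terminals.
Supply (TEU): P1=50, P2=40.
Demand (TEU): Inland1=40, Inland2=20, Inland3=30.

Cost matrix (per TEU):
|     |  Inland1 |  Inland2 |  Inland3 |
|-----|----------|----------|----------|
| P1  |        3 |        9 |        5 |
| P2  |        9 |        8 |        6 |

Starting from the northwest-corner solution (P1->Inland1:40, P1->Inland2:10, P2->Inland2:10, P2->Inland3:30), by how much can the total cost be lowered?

20

Current plan cost = 40·3 + 10·9 + 10·8 + 30·6 = 470.
Optimal plan:
  P1->Inland1: 40 TEU
  P1->Inland3: 10 TEU
  P2->Inland2: 20 TEU
  P2->Inland3: 20 TEU
Optimal cost = 450.
Saving = 470 − 450 = 20.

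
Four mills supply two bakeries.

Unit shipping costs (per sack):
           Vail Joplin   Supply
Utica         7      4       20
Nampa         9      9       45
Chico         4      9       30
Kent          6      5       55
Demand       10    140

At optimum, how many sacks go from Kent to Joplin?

The minimum-cost plan:
  Utica→Joplin: 20 × 4 = 80
  Nampa→Joplin: 45 × 9 = 405
  Chico→Vail: 10 × 4 = 40
  Chico→Joplin: 20 × 9 = 180
  Kent→Joplin: 55 × 5 = 275
Total cost = 980.
So Kent→Joplin carries 55 sacks.

55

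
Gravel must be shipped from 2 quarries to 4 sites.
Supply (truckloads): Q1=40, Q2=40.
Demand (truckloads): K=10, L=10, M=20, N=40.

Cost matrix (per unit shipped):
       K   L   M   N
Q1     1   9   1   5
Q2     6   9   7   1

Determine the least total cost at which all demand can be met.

160

An optimal shipping plan:
  Q1->K: 10 truckloads
  Q1->L: 10 truckloads
  Q1->M: 20 truckloads
  Q2->N: 40 truckloads
Total cost = 160.
(Supply check: Q1 ships 40; Q2 ships 40.)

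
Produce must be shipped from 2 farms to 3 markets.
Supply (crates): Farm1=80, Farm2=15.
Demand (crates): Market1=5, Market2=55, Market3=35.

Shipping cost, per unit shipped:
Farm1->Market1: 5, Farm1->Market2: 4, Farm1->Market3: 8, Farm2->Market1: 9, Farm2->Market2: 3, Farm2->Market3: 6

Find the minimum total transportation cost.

One minimum-cost allocation:
  Farm1→Market1: 5 × 5 = 25
  Farm1→Market2: 55 × 4 = 220
  Farm1→Market3: 20 × 8 = 160
  Farm2→Market3: 15 × 6 = 90
Total = 25 + 220 + 160 + 90 = 495.

495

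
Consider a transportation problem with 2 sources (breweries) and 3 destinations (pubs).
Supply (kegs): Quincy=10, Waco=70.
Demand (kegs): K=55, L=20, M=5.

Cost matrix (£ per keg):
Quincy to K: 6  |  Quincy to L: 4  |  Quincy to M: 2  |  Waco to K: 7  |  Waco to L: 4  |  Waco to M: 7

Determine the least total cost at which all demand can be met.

470

Optimal allocation:
  Quincy to K: 5 × £6 = £30
  Quincy to M: 5 × £2 = £10
  Waco to K: 50 × £7 = £350
  Waco to L: 20 × £4 = £80
Total = 30 + 10 + 350 + 80 = £470.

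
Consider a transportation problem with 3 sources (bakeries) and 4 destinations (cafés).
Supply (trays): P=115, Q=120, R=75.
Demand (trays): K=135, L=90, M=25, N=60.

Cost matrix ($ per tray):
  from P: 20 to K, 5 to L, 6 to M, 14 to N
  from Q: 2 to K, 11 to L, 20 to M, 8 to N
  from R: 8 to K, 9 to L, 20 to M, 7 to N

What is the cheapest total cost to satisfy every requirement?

A cheapest plan:
  P->L: 90 × $5 = $450
  P->M: 25 × $6 = $150
  Q->K: 120 × $2 = $240
  R->K: 15 × $8 = $120
  R->N: 60 × $7 = $420
Total = 450 + 150 + 240 + 120 + 420 = $1380.

1380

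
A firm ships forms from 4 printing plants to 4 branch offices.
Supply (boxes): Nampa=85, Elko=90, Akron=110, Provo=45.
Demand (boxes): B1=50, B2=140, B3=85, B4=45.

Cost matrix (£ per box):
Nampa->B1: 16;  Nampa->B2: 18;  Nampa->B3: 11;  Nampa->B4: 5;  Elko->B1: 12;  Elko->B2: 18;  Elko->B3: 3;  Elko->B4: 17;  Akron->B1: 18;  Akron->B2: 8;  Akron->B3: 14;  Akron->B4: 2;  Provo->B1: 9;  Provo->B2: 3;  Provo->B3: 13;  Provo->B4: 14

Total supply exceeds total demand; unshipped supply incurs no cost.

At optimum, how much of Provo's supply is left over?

Minimum-cost shipments:
  Nampa→B1: 45 boxes
  Nampa→B4: 30 boxes
  Elko→B1: 5 boxes
  Elko→B3: 85 boxes
  Akron→B2: 95 boxes
  Akron→B4: 15 boxes
  Provo→B2: 45 boxes
Total cost = £2110.
Provo ships 45 of its 45, leaving 0.

0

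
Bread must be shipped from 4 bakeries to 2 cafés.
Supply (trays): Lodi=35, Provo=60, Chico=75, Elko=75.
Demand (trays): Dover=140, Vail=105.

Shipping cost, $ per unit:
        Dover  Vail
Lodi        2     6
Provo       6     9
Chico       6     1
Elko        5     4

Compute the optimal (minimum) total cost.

850

Optimal allocation:
  Lodi→Dover: 35 × $2 = $70
  Provo→Dover: 60 × $6 = $360
  Chico→Vail: 75 × $1 = $75
  Elko→Dover: 45 × $5 = $225
  Elko→Vail: 30 × $4 = $120
Total = 70 + 360 + 75 + 225 + 120 = $850.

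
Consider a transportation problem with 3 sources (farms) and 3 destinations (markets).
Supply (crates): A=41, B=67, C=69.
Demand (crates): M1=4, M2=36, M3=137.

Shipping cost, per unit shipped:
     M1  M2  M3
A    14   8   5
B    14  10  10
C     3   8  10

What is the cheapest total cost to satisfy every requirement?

1465

One minimum-cost allocation:
  A–M3: 41 crates
  B–M3: 67 crates
  C–M1: 4 crates
  C–M2: 36 crates
  C–M3: 29 crates
Total cost = 1465.
(Supply check: A ships 41; B ships 67; C ships 69.)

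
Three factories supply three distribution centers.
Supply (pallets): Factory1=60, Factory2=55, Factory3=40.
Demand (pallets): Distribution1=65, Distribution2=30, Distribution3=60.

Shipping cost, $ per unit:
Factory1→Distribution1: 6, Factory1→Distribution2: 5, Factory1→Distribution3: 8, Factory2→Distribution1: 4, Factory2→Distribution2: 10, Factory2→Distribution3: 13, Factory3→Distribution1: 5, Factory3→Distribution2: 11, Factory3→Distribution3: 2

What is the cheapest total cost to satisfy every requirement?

670

Optimal allocation:
  Factory1–Distribution1: 10 × $6 = $60
  Factory1–Distribution2: 30 × $5 = $150
  Factory1–Distribution3: 20 × $8 = $160
  Factory2–Distribution1: 55 × $4 = $220
  Factory3–Distribution3: 40 × $2 = $80
Total = 60 + 150 + 160 + 220 + 80 = $670.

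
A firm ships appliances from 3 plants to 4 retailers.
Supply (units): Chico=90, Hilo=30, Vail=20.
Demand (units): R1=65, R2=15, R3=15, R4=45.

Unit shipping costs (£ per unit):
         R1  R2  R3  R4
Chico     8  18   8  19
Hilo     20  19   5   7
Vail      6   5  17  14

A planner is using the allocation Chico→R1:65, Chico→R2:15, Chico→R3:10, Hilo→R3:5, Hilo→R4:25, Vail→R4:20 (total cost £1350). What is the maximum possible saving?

Current plan cost = 65·8 + 15·18 + 10·8 + 5·5 + 25·7 + 20·14 = £1350.
Optimal plan:
  Chico→R1: 65 × £8 = £520
  Chico→R3: 15 × £8 = £120
  Chico→R4: 10 × £19 = £190
  Hilo→R4: 30 × £7 = £210
  Vail→R2: 15 × £5 = £75
  Vail→R4: 5 × £14 = £70
Optimal cost = £1185.
Saving = 1350 − 1185 = £165.

165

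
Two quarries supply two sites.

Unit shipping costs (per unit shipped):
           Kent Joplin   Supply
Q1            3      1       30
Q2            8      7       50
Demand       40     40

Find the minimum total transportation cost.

Optimal allocation:
  Q1–Joplin: 30 truckloads
  Q2–Kent: 40 truckloads
  Q2–Joplin: 10 truckloads
Total cost = 420.
(Supply check: Q1 ships 30; Q2 ships 50.)

420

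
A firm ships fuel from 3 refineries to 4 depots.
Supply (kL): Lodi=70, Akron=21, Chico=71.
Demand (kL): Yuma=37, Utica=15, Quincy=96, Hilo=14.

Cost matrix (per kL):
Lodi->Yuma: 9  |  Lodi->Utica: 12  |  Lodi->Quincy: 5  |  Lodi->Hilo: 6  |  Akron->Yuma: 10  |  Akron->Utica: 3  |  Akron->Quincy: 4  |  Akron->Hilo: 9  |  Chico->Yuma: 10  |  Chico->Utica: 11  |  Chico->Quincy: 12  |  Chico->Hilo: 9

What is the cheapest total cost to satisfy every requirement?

One minimum-cost allocation:
  Lodi→Quincy: 70 × 5 = 350
  Akron→Utica: 15 × 3 = 45
  Akron→Quincy: 6 × 4 = 24
  Chico→Yuma: 37 × 10 = 370
  Chico→Quincy: 20 × 12 = 240
  Chico→Hilo: 14 × 9 = 126
Total = 350 + 45 + 24 + 370 + 240 + 126 = 1155.

1155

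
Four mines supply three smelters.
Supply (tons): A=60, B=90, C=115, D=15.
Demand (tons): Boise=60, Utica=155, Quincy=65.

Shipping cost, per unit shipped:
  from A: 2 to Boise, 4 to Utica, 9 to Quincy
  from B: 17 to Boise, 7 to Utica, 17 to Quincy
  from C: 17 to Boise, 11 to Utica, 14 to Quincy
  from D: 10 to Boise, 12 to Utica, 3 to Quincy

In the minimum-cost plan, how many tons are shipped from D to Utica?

Solving gives:
  A to Boise: 60 tons
  B to Utica: 90 tons
  C to Utica: 65 tons
  C to Quincy: 50 tons
  D to Quincy: 15 tons
Total cost = 2210.
The route D→Utica is not used.

0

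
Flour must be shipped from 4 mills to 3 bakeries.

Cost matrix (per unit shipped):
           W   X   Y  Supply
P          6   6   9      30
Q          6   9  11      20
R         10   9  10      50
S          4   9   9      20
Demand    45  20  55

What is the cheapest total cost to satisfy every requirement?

Optimal allocation:
  P to W: 5 × 6 = 30
  P to X: 20 × 6 = 120
  P to Y: 5 × 9 = 45
  Q to W: 20 × 6 = 120
  R to Y: 50 × 10 = 500
  S to W: 20 × 4 = 80
Total = 30 + 120 + 45 + 120 + 500 + 80 = 895.
(Supply check: P ships 30; Q ships 20; R ships 50; S ships 20.)

895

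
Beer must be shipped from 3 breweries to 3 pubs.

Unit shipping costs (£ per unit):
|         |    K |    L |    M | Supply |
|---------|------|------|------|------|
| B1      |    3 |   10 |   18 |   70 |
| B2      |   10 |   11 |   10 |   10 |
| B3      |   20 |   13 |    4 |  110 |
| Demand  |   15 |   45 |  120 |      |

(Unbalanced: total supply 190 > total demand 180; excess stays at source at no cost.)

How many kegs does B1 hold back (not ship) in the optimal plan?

10

An optimal plan:
  B1–K: 15 kegs
  B1–L: 45 kegs
  B2–M: 10 kegs
  B3–M: 110 kegs
Total cost = £1035.
B1 ships 60 of its 70, leaving 10.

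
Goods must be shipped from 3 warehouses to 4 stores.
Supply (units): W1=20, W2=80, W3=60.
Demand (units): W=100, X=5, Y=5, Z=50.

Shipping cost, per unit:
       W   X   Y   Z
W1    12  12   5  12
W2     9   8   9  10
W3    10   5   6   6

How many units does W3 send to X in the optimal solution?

Solving gives:
  W1→W: 15 × 12 = 180
  W1→Y: 5 × 5 = 25
  W2→W: 80 × 9 = 720
  W3→W: 5 × 10 = 50
  W3→X: 5 × 5 = 25
  W3→Z: 50 × 6 = 300
Total cost = 1300.
So W3→X carries 5 units.

5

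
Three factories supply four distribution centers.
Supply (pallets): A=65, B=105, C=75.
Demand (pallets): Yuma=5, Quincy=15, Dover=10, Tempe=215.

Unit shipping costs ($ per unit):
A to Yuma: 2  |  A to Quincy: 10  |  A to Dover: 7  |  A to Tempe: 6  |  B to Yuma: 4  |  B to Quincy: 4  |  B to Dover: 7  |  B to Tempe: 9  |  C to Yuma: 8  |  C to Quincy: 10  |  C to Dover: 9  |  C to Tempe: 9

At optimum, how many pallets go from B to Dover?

10

The minimum-cost plan:
  A to Tempe: 65 × $6 = $390
  B to Yuma: 5 × $4 = $20
  B to Quincy: 15 × $4 = $60
  B to Dover: 10 × $7 = $70
  B to Tempe: 75 × $9 = $675
  C to Tempe: 75 × $9 = $675
Total cost = $1890.
So B→Dover carries 10 pallets.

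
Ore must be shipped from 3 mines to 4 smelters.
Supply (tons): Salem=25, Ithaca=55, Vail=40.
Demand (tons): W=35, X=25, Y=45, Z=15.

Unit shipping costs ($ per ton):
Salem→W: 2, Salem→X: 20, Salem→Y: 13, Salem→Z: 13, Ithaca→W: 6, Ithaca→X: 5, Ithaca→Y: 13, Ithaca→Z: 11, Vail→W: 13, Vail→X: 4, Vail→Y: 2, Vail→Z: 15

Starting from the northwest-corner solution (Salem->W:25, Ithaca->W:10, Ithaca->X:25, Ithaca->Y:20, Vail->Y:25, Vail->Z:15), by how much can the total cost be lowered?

225

Current plan cost = 25·2 + 10·6 + 25·5 + 20·13 + 25·2 + 15·15 = $770.
Optimal plan:
  Salem to W: 25 tons
  Ithaca to W: 10 tons
  Ithaca to X: 25 tons
  Ithaca to Y: 5 tons
  Ithaca to Z: 15 tons
  Vail to Y: 40 tons
Optimal cost = $545.
Saving = 770 − 545 = $225.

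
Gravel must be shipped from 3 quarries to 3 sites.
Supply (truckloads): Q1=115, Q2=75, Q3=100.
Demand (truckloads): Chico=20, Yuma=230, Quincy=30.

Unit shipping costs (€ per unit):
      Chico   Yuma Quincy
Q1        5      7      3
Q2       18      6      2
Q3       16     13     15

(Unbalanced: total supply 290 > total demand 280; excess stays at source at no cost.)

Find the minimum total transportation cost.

An optimal shipping plan:
  Q1 to Chico: 20 truckloads
  Q1 to Yuma: 95 truckloads
  Q2 to Yuma: 45 truckloads
  Q2 to Quincy: 30 truckloads
  Q3 to Yuma: 90 truckloads
Total cost = €2265.

2265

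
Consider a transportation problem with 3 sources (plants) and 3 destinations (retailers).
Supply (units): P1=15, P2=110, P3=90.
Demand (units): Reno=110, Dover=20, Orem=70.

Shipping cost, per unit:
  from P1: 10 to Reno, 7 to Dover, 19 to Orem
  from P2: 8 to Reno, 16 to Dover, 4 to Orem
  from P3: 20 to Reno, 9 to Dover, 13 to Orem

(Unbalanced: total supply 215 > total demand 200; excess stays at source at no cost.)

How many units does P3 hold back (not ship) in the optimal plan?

An optimal plan:
  P1–Reno: 15 × 10 = 150
  P2–Reno: 95 × 8 = 760
  P2–Orem: 15 × 4 = 60
  P3–Dover: 20 × 9 = 180
  P3–Orem: 55 × 13 = 715
Total cost = 1865.
P3 ships 75 of its 90, leaving 15.

15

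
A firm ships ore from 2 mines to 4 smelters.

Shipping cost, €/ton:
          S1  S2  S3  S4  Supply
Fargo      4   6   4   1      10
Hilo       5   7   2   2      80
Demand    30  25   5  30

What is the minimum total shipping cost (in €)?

Optimal allocation:
  Fargo to S1: 10 tons
  Hilo to S1: 20 tons
  Hilo to S2: 25 tons
  Hilo to S3: 5 tons
  Hilo to S4: 30 tons
Total cost = €385.
(Supply check: Fargo ships 10; Hilo ships 80.)

385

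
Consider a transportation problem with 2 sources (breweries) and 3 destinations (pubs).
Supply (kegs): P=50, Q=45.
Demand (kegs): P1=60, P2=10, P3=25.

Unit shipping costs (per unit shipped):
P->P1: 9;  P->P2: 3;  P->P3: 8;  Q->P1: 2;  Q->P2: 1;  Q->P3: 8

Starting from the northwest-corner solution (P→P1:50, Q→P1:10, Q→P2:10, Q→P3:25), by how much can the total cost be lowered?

225

Current plan cost = 50·9 + 10·2 + 10·1 + 25·8 = 680.
Optimal plan:
  P to P1: 15 × 9 = 135
  P to P2: 10 × 3 = 30
  P to P3: 25 × 8 = 200
  Q to P1: 45 × 2 = 90
Optimal cost = 455.
Saving = 680 − 455 = 225.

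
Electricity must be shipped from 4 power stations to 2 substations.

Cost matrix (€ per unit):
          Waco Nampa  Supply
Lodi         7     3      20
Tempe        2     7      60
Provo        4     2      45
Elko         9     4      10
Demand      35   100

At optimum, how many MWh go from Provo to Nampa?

The minimum-cost plan:
  Lodi to Nampa: 20 MWh
  Tempe to Waco: 35 MWh
  Tempe to Nampa: 25 MWh
  Provo to Nampa: 45 MWh
  Elko to Nampa: 10 MWh
Total cost = €435.
So Provo→Nampa carries 45 MWh.

45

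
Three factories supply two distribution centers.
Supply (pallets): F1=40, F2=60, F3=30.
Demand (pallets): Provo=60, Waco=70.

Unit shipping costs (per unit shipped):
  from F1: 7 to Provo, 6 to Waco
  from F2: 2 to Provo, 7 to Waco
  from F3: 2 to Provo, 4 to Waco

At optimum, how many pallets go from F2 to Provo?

60

Optimal shipments:
  F1–Waco: 40 × 6 = 240
  F2–Provo: 60 × 2 = 120
  F3–Waco: 30 × 4 = 120
Total cost = 480.
So F2→Provo carries 60 pallets.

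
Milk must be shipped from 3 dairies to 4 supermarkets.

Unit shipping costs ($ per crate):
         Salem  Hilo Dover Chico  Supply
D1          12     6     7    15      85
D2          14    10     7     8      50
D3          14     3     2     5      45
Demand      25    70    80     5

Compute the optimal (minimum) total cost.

One minimum-cost allocation:
  D1 to Salem: 15 × $12 = $180
  D1 to Hilo: 70 × $6 = $420
  D2 to Salem: 10 × $14 = $140
  D2 to Dover: 35 × $7 = $245
  D2 to Chico: 5 × $8 = $40
  D3 to Dover: 45 × $2 = $90
Total = 180 + 420 + 140 + 245 + 40 + 90 = $1115.
(Supply check: D1 ships 85; D2 ships 50; D3 ships 45.)

1115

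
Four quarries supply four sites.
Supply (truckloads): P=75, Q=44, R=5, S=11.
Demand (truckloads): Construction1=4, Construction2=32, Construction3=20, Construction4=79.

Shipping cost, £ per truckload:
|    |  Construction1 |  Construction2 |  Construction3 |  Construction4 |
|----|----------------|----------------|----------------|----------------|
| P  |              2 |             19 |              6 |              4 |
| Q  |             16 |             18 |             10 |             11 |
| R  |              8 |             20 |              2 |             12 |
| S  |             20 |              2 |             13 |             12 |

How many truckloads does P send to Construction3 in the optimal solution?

0

The minimum-cost plan:
  P–Construction1: 4 truckloads
  P–Construction4: 71 truckloads
  Q–Construction2: 21 truckloads
  Q–Construction3: 15 truckloads
  Q–Construction4: 8 truckloads
  R–Construction3: 5 truckloads
  S–Construction2: 11 truckloads
Total cost = £940.
The route P→Construction3 is not used.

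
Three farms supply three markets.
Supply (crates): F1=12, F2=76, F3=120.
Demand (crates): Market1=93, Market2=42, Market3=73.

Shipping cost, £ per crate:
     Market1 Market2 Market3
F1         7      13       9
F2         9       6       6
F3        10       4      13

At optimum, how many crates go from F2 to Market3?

The minimum-cost plan:
  F1–Market1: 12 × £7 = £84
  F2–Market1: 3 × £9 = £27
  F2–Market3: 73 × £6 = £438
  F3–Market1: 78 × £10 = £780
  F3–Market2: 42 × £4 = £168
Total cost = £1497.
So F2→Market3 carries 73 crates.

73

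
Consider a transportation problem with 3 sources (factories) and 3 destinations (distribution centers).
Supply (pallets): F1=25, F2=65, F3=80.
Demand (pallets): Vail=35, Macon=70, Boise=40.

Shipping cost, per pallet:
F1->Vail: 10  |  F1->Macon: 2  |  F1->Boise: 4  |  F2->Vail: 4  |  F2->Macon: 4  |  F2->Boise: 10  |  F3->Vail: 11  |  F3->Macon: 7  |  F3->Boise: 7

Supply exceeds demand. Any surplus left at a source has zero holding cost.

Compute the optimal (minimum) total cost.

A cheapest plan:
  F1→Macon: 25 pallets
  F2→Vail: 35 pallets
  F2→Macon: 30 pallets
  F3→Macon: 15 pallets
  F3→Boise: 40 pallets
Total cost = 695.
(Supply check: F1 ships 25; F2 ships 65; F3 ships 55.)

695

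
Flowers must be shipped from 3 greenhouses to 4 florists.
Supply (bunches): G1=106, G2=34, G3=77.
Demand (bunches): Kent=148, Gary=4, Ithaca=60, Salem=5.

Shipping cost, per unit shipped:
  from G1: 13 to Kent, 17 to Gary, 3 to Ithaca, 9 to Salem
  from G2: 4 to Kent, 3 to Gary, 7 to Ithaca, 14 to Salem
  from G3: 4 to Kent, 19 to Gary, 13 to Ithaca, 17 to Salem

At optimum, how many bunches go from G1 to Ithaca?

60

Optimal shipments:
  G1→Kent: 41 × 13 = 533
  G1→Ithaca: 60 × 3 = 180
  G1→Salem: 5 × 9 = 45
  G2→Kent: 30 × 4 = 120
  G2→Gary: 4 × 3 = 12
  G3→Kent: 77 × 4 = 308
Total cost = 1198.
So G1→Ithaca carries 60 bunches.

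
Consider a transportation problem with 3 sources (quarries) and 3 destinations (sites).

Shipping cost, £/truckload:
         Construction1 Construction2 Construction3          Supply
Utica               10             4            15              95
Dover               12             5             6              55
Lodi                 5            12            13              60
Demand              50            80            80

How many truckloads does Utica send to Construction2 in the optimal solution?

Solving gives:
  Utica→Construction2: 80 × £4 = £320
  Utica→Construction3: 15 × £15 = £225
  Dover→Construction3: 55 × £6 = £330
  Lodi→Construction1: 50 × £5 = £250
  Lodi→Construction3: 10 × £13 = £130
Total cost = £1255.
So Utica→Construction2 carries 80 truckloads.

80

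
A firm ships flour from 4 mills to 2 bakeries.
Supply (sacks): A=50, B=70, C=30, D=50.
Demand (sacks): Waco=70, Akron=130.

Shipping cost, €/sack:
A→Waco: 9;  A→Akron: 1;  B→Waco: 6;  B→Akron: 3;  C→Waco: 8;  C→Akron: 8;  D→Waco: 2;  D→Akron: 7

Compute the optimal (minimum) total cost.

An optimal shipping plan:
  A–Akron: 50 × €1 = €50
  B–Akron: 70 × €3 = €210
  C–Waco: 20 × €8 = €160
  C–Akron: 10 × €8 = €80
  D–Waco: 50 × €2 = €100
Total = 50 + 210 + 160 + 80 + 100 = €600.

600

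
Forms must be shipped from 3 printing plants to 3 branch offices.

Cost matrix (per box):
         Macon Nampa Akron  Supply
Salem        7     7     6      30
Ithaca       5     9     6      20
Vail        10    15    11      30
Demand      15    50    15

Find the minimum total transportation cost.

705

An optimal shipping plan:
  Salem->Nampa: 30 × 7 = 210
  Ithaca->Nampa: 20 × 9 = 180
  Vail->Macon: 15 × 10 = 150
  Vail->Akron: 15 × 11 = 165
Total = 210 + 180 + 150 + 165 = 705.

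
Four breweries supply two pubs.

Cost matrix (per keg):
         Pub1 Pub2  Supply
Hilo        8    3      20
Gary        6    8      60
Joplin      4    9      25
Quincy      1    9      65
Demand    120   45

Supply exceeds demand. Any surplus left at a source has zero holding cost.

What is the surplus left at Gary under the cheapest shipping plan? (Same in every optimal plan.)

An optimal plan:
  Hilo->Pub2: 20 kegs
  Gary->Pub1: 30 kegs
  Gary->Pub2: 25 kegs
  Joplin->Pub1: 25 kegs
  Quincy->Pub1: 65 kegs
Total cost = 605.
Gary ships 55 of its 60, leaving 5.

5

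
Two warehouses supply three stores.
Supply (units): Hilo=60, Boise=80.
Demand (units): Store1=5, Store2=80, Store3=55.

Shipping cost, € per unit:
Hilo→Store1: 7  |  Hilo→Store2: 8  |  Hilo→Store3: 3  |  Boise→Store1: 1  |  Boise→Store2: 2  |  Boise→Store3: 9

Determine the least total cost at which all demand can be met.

360

One minimum-cost allocation:
  Hilo->Store1: 5 units
  Hilo->Store3: 55 units
  Boise->Store2: 80 units
Total cost = €360.
(Supply check: Hilo ships 60; Boise ships 80.)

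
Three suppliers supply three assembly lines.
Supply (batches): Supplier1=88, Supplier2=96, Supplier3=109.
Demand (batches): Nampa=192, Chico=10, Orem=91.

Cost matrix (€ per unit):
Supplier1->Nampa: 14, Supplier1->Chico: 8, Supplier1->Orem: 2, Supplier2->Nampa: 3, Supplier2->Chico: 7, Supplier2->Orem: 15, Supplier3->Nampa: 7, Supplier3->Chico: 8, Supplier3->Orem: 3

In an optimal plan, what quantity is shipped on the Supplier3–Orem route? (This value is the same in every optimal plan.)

3

The minimum-cost plan:
  Supplier1→Orem: 88 × €2 = €176
  Supplier2→Nampa: 96 × €3 = €288
  Supplier3→Nampa: 96 × €7 = €672
  Supplier3→Chico: 10 × €8 = €80
  Supplier3→Orem: 3 × €3 = €9
Total cost = €1225.
So Supplier3→Orem carries 3 batches.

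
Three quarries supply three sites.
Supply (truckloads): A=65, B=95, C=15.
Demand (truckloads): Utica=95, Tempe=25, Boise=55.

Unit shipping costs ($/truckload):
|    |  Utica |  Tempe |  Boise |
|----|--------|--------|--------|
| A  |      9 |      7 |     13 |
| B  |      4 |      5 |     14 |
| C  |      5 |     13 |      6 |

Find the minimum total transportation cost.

One minimum-cost allocation:
  A->Tempe: 25 × $7 = $175
  A->Boise: 40 × $13 = $520
  B->Utica: 95 × $4 = $380
  C->Boise: 15 × $6 = $90
Total = 175 + 520 + 380 + 90 = $1165.
(Supply check: A ships 65; B ships 95; C ships 15.)

1165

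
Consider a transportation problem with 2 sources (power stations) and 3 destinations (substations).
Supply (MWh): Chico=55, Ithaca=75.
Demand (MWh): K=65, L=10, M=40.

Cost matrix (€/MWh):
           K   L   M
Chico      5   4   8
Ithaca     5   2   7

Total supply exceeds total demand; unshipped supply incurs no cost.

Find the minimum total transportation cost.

A cheapest plan:
  Chico–K: 55 × €5 = €275
  Ithaca–K: 10 × €5 = €50
  Ithaca–L: 10 × €2 = €20
  Ithaca–M: 40 × €7 = €280
Total = 275 + 50 + 20 + 280 = €625.

625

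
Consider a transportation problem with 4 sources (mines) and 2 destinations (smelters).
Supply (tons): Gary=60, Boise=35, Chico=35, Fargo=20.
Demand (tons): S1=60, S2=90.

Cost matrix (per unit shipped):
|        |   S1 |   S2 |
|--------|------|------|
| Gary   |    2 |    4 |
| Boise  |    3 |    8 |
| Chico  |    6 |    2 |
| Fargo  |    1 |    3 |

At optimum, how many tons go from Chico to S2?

Optimal shipments:
  Gary–S1: 25 × 2 = 50
  Gary–S2: 35 × 4 = 140
  Boise–S1: 35 × 3 = 105
  Chico–S2: 35 × 2 = 70
  Fargo–S2: 20 × 3 = 60
Total cost = 425.
So Chico→S2 carries 35 tons.

35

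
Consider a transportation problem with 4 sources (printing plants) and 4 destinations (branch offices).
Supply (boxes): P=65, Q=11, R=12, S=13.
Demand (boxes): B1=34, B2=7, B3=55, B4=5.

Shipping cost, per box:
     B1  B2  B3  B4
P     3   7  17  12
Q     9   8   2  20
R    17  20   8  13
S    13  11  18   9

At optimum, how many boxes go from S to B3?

8

Optimal shipments:
  P→B1: 34 boxes
  P→B2: 7 boxes
  P→B3: 24 boxes
  Q→B3: 11 boxes
  R→B3: 12 boxes
  S→B3: 8 boxes
  S→B4: 5 boxes
Total cost = 866.
So S→B3 carries 8 boxes.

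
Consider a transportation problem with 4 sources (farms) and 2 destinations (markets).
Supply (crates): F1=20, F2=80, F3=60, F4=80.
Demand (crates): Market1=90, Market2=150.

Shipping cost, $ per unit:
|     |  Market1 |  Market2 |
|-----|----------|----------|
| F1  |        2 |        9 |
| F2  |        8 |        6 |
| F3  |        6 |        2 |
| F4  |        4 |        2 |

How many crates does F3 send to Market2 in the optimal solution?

60

Solving gives:
  F1->Market1: 20 × $2 = $40
  F2->Market1: 70 × $8 = $560
  F2->Market2: 10 × $6 = $60
  F3->Market2: 60 × $2 = $120
  F4->Market2: 80 × $2 = $160
Total cost = $940.
So F3→Market2 carries 60 crates.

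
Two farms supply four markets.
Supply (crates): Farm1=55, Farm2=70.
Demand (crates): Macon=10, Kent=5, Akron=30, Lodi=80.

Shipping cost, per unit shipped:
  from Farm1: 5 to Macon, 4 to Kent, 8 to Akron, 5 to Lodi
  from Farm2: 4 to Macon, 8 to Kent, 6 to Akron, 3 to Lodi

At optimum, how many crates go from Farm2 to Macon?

0

Solving gives:
  Farm1–Macon: 10 × 5 = 50
  Farm1–Kent: 5 × 4 = 20
  Farm1–Akron: 30 × 8 = 240
  Farm1–Lodi: 10 × 5 = 50
  Farm2–Lodi: 70 × 3 = 210
Total cost = 570.
The route Farm2→Macon is not used.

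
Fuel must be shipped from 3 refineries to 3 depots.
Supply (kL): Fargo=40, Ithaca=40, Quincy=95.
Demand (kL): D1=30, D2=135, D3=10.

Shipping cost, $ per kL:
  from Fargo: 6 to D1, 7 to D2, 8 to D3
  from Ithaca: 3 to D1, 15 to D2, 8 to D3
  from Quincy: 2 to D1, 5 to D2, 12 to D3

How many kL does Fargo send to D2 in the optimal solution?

40

Solving gives:
  Fargo to D2: 40 × $7 = $280
  Ithaca to D1: 30 × $3 = $90
  Ithaca to D3: 10 × $8 = $80
  Quincy to D2: 95 × $5 = $475
Total cost = $925.
So Fargo→D2 carries 40 kL.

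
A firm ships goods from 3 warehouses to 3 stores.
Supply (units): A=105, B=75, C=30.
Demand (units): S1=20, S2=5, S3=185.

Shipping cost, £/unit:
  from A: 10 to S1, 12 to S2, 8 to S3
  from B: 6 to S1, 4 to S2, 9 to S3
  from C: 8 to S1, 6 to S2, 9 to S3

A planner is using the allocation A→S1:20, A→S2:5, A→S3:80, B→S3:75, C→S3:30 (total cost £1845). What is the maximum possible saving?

Current plan cost = 20·10 + 5·12 + 80·8 + 75·9 + 30·9 = £1845.
Optimal plan:
  A->S3: 105 × £8 = £840
  B->S1: 20 × £6 = £120
  B->S2: 5 × £4 = £20
  B->S3: 50 × £9 = £450
  C->S3: 30 × £9 = £270
Optimal cost = £1700.
Saving = 1845 − 1700 = £145.

145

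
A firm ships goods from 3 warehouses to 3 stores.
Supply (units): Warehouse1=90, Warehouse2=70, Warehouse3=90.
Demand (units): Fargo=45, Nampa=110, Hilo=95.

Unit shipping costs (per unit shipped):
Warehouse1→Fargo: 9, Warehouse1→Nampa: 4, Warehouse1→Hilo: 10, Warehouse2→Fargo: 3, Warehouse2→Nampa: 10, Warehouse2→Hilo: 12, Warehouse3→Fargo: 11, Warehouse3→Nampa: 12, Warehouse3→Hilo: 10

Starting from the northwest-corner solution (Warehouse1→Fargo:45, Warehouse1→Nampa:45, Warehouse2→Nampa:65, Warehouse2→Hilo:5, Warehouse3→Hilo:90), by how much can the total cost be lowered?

Current plan cost = 45·9 + 45·4 + 65·10 + 5·12 + 90·10 = 2195.
Optimal plan:
  Warehouse1->Nampa: 90 units
  Warehouse2->Fargo: 45 units
  Warehouse2->Nampa: 20 units
  Warehouse2->Hilo: 5 units
  Warehouse3->Hilo: 90 units
Optimal cost = 1655.
Saving = 2195 − 1655 = 540.

540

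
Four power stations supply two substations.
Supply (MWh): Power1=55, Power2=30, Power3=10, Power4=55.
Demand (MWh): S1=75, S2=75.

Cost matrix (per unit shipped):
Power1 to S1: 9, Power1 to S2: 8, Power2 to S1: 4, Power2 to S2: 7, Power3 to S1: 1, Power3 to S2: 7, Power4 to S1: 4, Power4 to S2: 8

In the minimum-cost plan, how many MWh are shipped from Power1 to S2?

The minimum-cost plan:
  Power1→S2: 55 × 8 = 440
  Power2→S1: 10 × 4 = 40
  Power2→S2: 20 × 7 = 140
  Power3→S1: 10 × 1 = 10
  Power4→S1: 55 × 4 = 220
Total cost = 850.
So Power1→S2 carries 55 MWh.

55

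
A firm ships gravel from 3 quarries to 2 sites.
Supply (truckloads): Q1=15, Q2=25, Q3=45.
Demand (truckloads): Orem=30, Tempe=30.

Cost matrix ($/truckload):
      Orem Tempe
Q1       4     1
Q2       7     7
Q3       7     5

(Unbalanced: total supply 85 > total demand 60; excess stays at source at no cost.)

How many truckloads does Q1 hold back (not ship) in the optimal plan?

0

Minimum-cost shipments:
  Q1 to Tempe: 15 × $1 = $15
  Q3 to Orem: 30 × $7 = $210
  Q3 to Tempe: 15 × $5 = $75
Total cost = $300.
Q1 ships 15 of its 15, leaving 0.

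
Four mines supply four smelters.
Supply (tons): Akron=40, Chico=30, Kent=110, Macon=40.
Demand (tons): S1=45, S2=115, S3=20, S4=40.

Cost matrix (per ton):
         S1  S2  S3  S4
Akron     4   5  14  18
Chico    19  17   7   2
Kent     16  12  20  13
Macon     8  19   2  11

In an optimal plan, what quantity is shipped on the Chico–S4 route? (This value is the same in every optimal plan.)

30

Solving gives:
  Akron to S1: 25 tons
  Akron to S2: 15 tons
  Chico to S4: 30 tons
  Kent to S2: 100 tons
  Kent to S4: 10 tons
  Macon to S1: 20 tons
  Macon to S3: 20 tons
Total cost = 1765.
So Chico→S4 carries 30 tons.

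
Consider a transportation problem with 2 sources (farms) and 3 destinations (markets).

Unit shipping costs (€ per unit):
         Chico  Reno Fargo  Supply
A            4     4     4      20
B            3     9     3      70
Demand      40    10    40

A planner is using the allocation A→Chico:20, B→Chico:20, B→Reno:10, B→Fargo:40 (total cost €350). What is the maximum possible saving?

60

Current plan cost = 20·4 + 20·3 + 10·9 + 40·3 = €350.
Optimal plan:
  A to Chico: 10 crates
  A to Reno: 10 crates
  B to Chico: 30 crates
  B to Fargo: 40 crates
Optimal cost = €290.
Saving = 350 − 290 = €60.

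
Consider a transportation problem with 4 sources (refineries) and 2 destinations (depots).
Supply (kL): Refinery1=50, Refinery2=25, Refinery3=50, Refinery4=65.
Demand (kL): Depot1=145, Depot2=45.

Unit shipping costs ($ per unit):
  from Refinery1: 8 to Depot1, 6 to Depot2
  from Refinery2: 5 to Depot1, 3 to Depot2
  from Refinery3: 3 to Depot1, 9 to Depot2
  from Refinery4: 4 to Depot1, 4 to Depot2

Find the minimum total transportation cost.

Optimal allocation:
  Refinery1 to Depot1: 5 × $8 = $40
  Refinery1 to Depot2: 45 × $6 = $270
  Refinery2 to Depot1: 25 × $5 = $125
  Refinery3 to Depot1: 50 × $3 = $150
  Refinery4 to Depot1: 65 × $4 = $260
Total = 40 + 270 + 125 + 150 + 260 = $845.
(Supply check: Refinery1 ships 50; Refinery2 ships 25; Refinery3 ships 50; Refinery4 ships 65.)

845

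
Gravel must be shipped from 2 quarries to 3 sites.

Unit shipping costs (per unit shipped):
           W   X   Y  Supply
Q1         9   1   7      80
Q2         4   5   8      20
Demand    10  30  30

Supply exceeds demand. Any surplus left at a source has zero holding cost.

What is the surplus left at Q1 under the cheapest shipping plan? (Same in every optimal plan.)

20

An optimal plan:
  Q1→X: 30 truckloads
  Q1→Y: 30 truckloads
  Q2→W: 10 truckloads
Total cost = 280.
Q1 ships 60 of its 80, leaving 20.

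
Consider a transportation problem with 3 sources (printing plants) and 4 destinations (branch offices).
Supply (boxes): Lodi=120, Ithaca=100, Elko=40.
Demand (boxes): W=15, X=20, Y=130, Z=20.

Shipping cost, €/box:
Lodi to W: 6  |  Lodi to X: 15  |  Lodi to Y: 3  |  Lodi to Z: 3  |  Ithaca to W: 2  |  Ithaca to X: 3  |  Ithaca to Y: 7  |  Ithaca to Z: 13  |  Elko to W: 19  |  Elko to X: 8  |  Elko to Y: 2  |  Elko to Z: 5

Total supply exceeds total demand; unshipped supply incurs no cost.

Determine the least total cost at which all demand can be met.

500

An optimal shipping plan:
  Lodi→Y: 90 × €3 = €270
  Lodi→Z: 20 × €3 = €60
  Ithaca→W: 15 × €2 = €30
  Ithaca→X: 20 × €3 = €60
  Elko→Y: 40 × €2 = €80
Total = 270 + 60 + 30 + 60 + 80 = €500.
(Supply check: Lodi ships 110; Ithaca ships 35; Elko ships 40.)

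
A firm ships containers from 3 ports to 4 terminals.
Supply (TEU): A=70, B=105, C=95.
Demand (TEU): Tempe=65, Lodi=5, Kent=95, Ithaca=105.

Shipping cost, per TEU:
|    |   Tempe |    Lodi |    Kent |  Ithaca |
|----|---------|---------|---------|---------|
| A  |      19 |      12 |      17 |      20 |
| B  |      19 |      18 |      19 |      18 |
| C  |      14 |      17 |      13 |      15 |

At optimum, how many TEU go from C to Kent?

30

The minimum-cost plan:
  A->Lodi: 5 × 12 = 60
  A->Kent: 65 × 17 = 1105
  B->Ithaca: 105 × 18 = 1890
  C->Tempe: 65 × 14 = 910
  C->Kent: 30 × 13 = 390
Total cost = 4355.
So C→Kent carries 30 TEU.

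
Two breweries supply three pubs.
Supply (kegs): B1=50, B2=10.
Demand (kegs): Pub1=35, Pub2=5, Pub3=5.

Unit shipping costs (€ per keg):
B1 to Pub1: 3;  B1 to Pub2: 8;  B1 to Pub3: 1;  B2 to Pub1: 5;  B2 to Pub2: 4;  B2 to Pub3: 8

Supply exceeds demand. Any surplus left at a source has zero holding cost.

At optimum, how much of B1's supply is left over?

10

Minimum-cost shipments:
  B1 to Pub1: 35 × €3 = €105
  B1 to Pub3: 5 × €1 = €5
  B2 to Pub2: 5 × €4 = €20
Total cost = €130.
B1 ships 40 of its 50, leaving 10.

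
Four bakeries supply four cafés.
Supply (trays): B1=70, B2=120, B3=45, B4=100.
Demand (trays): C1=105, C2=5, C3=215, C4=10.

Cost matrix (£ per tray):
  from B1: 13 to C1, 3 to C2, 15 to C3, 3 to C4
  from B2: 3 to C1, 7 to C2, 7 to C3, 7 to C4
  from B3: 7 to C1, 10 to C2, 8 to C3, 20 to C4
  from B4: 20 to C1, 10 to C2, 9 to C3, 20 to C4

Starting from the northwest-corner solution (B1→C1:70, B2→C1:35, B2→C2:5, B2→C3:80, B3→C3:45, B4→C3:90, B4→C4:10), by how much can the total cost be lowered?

430

Current plan cost = 70·13 + 35·3 + 5·7 + 80·7 + 45·8 + 90·9 + 10·20 = £2980.
Optimal plan:
  B1->C2: 5 trays
  B1->C3: 55 trays
  B1->C4: 10 trays
  B2->C1: 105 trays
  B2->C3: 15 trays
  B3->C3: 45 trays
  B4->C3: 100 trays
Optimal cost = £2550.
Saving = 2980 − 2550 = £430.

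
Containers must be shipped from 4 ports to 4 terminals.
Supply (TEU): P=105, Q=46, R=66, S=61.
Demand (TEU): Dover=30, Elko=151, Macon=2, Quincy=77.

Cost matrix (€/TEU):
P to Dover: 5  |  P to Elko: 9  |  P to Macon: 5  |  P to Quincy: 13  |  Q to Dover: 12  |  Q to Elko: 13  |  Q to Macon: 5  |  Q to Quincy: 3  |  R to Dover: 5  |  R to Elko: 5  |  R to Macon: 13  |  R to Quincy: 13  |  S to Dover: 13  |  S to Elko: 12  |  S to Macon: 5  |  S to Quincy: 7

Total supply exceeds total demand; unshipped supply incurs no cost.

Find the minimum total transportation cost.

1640

A cheapest plan:
  P→Dover: 30 × €5 = €150
  P→Elko: 75 × €9 = €675
  Q→Quincy: 46 × €3 = €138
  R→Elko: 66 × €5 = €330
  S→Elko: 10 × €12 = €120
  S→Macon: 2 × €5 = €10
  S→Quincy: 31 × €7 = €217
Total = 150 + 675 + 138 + 330 + 120 + 10 + 217 = €1640.
(Supply check: P ships 105; Q ships 46; R ships 66; S ships 43.)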